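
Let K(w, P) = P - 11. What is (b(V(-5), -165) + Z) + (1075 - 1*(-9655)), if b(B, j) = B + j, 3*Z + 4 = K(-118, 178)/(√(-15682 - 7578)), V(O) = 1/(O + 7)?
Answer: 63385/6 - 167*I*√5815/34890 ≈ 10564.0 - 0.365*I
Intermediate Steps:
K(w, P) = -11 + P
V(O) = 1/(7 + O)
Z = -4/3 - 167*I*√5815/34890 (Z = -4/3 + ((-11 + 178)/(√(-15682 - 7578)))/3 = -4/3 + (167/(√(-23260)))/3 = -4/3 + (167/((2*I*√5815)))/3 = -4/3 + (167*(-I*√5815/11630))/3 = -4/3 + (-167*I*√5815/11630)/3 = -4/3 - 167*I*√5815/34890 ≈ -1.3333 - 0.365*I)
(b(V(-5), -165) + Z) + (1075 - 1*(-9655)) = ((1/(7 - 5) - 165) + (-4/3 - 167*I*√5815/34890)) + (1075 - 1*(-9655)) = ((1/2 - 165) + (-4/3 - 167*I*√5815/34890)) + (1075 + 9655) = ((½ - 165) + (-4/3 - 167*I*√5815/34890)) + 10730 = (-329/2 + (-4/3 - 167*I*√5815/34890)) + 10730 = (-995/6 - 167*I*√5815/34890) + 10730 = 63385/6 - 167*I*√5815/34890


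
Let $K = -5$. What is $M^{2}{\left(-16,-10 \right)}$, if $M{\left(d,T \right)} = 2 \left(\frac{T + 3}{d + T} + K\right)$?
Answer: $\frac{15129}{169} \approx 89.521$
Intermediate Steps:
$M{\left(d,T \right)} = -10 + \frac{2 \left(3 + T\right)}{T + d}$ ($M{\left(d,T \right)} = 2 \left(\frac{T + 3}{d + T} - 5\right) = 2 \left(\frac{3 + T}{T + d} - 5\right) = 2 \left(-5 + \frac{3 + T}{T + d}\right) = -10 + \frac{2 \left(3 + T\right)}{T + d}$)
$M^{2}{\left(-16,-10 \right)} = \left(\frac{2 \left(3 - -80 - -40\right)}{-10 - 16}\right)^{2} = \left(\frac{2 \left(3 + 80 + 40\right)}{-26}\right)^{2} = \left(2 \left(- \frac{1}{26}\right) 123\right)^{2} = \left(- \frac{123}{13}\right)^{2} = \frac{15129}{169}$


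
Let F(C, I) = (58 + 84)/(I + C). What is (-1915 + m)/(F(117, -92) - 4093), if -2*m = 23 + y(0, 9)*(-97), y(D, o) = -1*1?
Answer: 49375/102183 ≈ 0.48320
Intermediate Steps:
y(D, o) = -1
m = -60 (m = -(23 - 1*(-97))/2 = -(23 + 97)/2 = -½*120 = -60)
F(C, I) = 142/(C + I)
(-1915 + m)/(F(117, -92) - 4093) = (-1915 - 60)/(142/(117 - 92) - 4093) = -1975/(142/25 - 4093) = -1975/(-102183/25) = -1975*(-25/102183) = 49375/102183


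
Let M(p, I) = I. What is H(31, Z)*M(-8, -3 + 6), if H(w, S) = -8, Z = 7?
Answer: -24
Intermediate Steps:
H(31, Z)*M(-8, -3 + 6) = -8*(-3 + 6) = -8*3 = -24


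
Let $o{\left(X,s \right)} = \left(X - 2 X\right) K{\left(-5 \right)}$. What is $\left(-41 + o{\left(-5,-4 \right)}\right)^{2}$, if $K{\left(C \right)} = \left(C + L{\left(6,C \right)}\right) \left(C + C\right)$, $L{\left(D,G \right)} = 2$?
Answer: $11881$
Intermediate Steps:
$K{\left(C \right)} = 2 C \left(2 + C\right)$ ($K{\left(C \right)} = \left(C + 2\right) \left(C + C\right) = \left(2 + C\right) 2 C = 2 C \left(2 + C\right)$)
$o{\left(X,s \right)} = - 30 X$ ($o{\left(X,s \right)} = \left(X - 2 X\right) 2 \left(-5\right) \left(2 - 5\right) = - X 2 \left(-5\right) \left(-3\right) = - X 30 = - 30 X$)
$\left(-41 + o{\left(-5,-4 \right)}\right)^{2} = \left(-41 - -150\right)^{2} = \left(-41 + 150\right)^{2} = 109^{2} = 11881$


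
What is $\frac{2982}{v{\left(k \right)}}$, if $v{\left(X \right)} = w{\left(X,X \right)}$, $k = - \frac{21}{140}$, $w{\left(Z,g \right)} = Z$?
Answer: $-19880$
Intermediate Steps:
$k = - \frac{3}{20}$ ($k = \left(-21\right) \frac{1}{140} = - \frac{3}{20} \approx -0.15$)
$v{\left(X \right)} = X$
$\frac{2982}{v{\left(k \right)}} = \frac{2982}{- \frac{3}{20}} = 2982 \left(- \frac{20}{3}\right) = -19880$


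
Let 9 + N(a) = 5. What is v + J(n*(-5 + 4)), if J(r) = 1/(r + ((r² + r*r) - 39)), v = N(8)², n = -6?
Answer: 625/39 ≈ 16.026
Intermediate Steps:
N(a) = -4 (N(a) = -9 + 5 = -4)
v = 16 (v = (-4)² = 16)
J(r) = 1/(-39 + r + 2*r²) (J(r) = 1/(r + ((r² + r²) - 39)) = 1/(r + (2*r² - 39)) = 1/(r + (-39 + 2*r²)) = 1/(-39 + r + 2*r²))
v + J(n*(-5 + 4)) = 16 + 1/(-39 - 6*(-5 + 4) + 2*(-6*(-5 + 4))²) = 16 + 1/(-39 - 6*(-1) + 2*(-6*(-1))²) = 16 + 1/(-39 + 6 + 2*6²) = 16 + 1/(-39 + 6 + 2*36) = 16 + 1/(-39 + 6 + 72) = 16 + 1/39 = 625/39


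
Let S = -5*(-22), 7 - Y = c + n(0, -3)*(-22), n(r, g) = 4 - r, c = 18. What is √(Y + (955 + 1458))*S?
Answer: 110*√2490 ≈ 5489.0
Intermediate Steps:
Y = 77 (Y = 7 - (18 + (4 - 1*0)*(-22)) = 7 - (18 + (4 + 0)*(-22)) = 7 - (18 + 4*(-22)) = 7 - (18 - 88) = 7 - 1*(-70) = 7 + 70 = 77)
S = 110
√(Y + (955 + 1458))*S = √(77 + (955 + 1458))*110 = √(77 + 2413)*110 = √2490*110 = 110*√2490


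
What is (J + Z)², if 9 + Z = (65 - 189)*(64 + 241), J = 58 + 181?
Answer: 1413008100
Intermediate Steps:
J = 239
Z = -37829 (Z = -9 + (65 - 189)*(64 + 241) = -9 - 124*305 = -9 - 37820 = -37829)
(J + Z)² = (239 - 37829)² = (-37590)² = 1413008100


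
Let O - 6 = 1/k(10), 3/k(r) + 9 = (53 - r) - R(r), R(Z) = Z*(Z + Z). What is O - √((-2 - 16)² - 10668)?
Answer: -148/3 - 2*I*√2586 ≈ -49.333 - 101.71*I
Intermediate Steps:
R(Z) = 2*Z² (R(Z) = Z*(2*Z) = 2*Z²)
k(r) = 3/(44 - r - 2*r²) (k(r) = 3/(-9 + ((53 - r) - 2*r²)) = 3/(-9 + (53 - r - 2*r²)) = 3/(44 - r - 2*r²))
O = -148/3 (O = 6 + 1/(-3/(-44 + 10 + 2*10²)) = 6 + 1/(-3/(-44 + 10 + 2*100)) = 6 + 1/(-3/(-44 + 10 + 200)) = 6 + 1/(-3/166) = 6 - 166/3 = -148/3 ≈ -49.333)
O - √((-2 - 16)² - 10668) = -148/3 - √((-2 - 16)² - 10668) = -148/3 - √((-18)² - 10668) = -148/3 - √(324 - 10668) = -148/3 - √(-10344) = -148/3 - 2*I*√2586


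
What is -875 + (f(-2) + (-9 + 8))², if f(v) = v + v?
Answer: -850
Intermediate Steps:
f(v) = 2*v
-875 + (f(-2) + (-9 + 8))² = -875 + (2*(-2) + (-9 + 8))² = -875 + (-4 - 1)² = -875 + (-5)² = -875 + 25 = -850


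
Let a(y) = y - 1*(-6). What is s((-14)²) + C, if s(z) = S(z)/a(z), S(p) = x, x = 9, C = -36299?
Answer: -7332389/202 ≈ -36299.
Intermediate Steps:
a(y) = 6 + y (a(y) = y + 6 = 6 + y)
S(p) = 9
s(z) = 9/(6 + z)
s((-14)²) + C = 9/(6 + (-14)²) - 36299 = 9/(6 + 196) - 36299 = 9/202 - 36299 = -7332389/202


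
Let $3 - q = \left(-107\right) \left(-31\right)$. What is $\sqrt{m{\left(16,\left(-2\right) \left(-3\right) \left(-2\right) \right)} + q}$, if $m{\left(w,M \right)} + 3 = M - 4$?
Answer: $i \sqrt{3333} \approx 57.732 i$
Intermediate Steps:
$m{\left(w,M \right)} = -7 + M$ ($m{\left(w,M \right)} = -3 + \left(M - 4\right) = -3 + \left(-4 + M\right) = -7 + M$)
$q = -3314$ ($q = 3 - \left(-107\right) \left(-31\right) = 3 - 3317 = -3314$)
$\sqrt{m{\left(16,\left(-2\right) \left(-3\right) \left(-2\right) \right)} + q} = \sqrt{\left(-7 + \left(-2\right) \left(-3\right) \left(-2\right)\right) - 3314} = \sqrt{\left(-7 + 6 \left(-2\right)\right) - 3314} = \sqrt{\left(-7 - 12\right) - 3314} = \sqrt{-19 - 3314} = \sqrt{-3333} = i \sqrt{3333}$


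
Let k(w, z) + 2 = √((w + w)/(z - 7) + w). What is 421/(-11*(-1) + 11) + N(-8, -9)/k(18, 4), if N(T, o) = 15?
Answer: 751/22 + 15*√6/2 ≈ 52.508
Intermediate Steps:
k(w, z) = -2 + √(w + 2*w/(-7 + z)) (k(w, z) = -2 + √((w + w)/(z - 7) + w) = -2 + √((2*w)/(-7 + z) + w) = -2 + √(2*w/(-7 + z) + w) = -2 + √(w + 2*w/(-7 + z)))
421/(-11*(-1) + 11) + N(-8, -9)/k(18, 4) = 421/(-11*(-1) + 11) + 15/(-2 + √(18*(-5 + 4)/(-7 + 4))) = 421/(11 + 11) + 15/(-2 + √(18*(-1)/(-3))) = 421/22 + 15/(-2 + √(18*(-⅓)*(-1))) = 421*(1/22) + 15/(-2 + √6) = 421/22 + 15/(-2 + √6)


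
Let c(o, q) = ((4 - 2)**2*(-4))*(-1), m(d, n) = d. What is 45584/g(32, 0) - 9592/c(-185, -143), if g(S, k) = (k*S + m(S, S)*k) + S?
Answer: 825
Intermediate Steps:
c(o, q) = 16 (c(o, q) = (2**2*(-4))*(-1) = (4*(-4))*(-1) = -16*(-1) = 16)
g(S, k) = S + 2*S*k (g(S, k) = (k*S + S*k) + S = (S*k + S*k) + S = 2*S*k + S = S + 2*S*k)
45584/g(32, 0) - 9592/c(-185, -143) = 45584/((32*(1 + 2*0))) - 9592/16 = 45584/((32*(1 + 0))) - 9592*1/16 = 45584/((32*1)) - 1199/2 = 45584/32 - 1199/2 = 45584*(1/32) - 1199/2 = 2849/2 - 1199/2 = 825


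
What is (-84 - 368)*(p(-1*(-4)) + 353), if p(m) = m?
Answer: -161364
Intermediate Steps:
(-84 - 368)*(p(-1*(-4)) + 353) = (-84 - 368)*(-1*(-4) + 353) = -452*(4 + 353) = -452*357 = -161364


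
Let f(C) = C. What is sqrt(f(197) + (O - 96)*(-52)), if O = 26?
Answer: sqrt(3837) ≈ 61.944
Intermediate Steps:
sqrt(f(197) + (O - 96)*(-52)) = sqrt(197 + (26 - 96)*(-52)) = sqrt(197 - 70*(-52)) = sqrt(197 + 3640) = sqrt(3837)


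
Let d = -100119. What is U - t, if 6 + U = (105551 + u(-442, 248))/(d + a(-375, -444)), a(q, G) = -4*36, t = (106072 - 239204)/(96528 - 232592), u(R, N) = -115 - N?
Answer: -27378405685/3410546208 ≈ -8.0276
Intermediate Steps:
t = 33283/34016 (t = -133132/(-136064) = -133132*(-1/136064) = 33283/34016 ≈ 0.97845)
a(q, G) = -144
U = -706766/100263 (U = -6 + (105551 + (-115 - 1*248))/(-100119 - 144) = -6 + (105551 + (-115 - 248))/(-100263) = -6 + (105551 - 363)*(-1/100263) = -6 + 105188*(-1/100263) = -6 - 105188/100263 = -706766/100263 ≈ -7.0491)
U - t = -706766/100263 - 1*33283/34016 = -706766/100263 - 33283/34016 = -27378405685/3410546208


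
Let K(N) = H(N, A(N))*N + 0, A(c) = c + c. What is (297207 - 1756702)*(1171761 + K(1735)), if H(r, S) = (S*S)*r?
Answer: -52900592147637058195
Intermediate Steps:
A(c) = 2*c
H(r, S) = r*S**2 (H(r, S) = S**2*r = r*S**2)
K(N) = 4*N**4 (K(N) = (N*(2*N)**2)*N + 0 = (N*(4*N**2))*N + 0 = (4*N**3)*N + 0 = 4*N**4 + 0 = 4*N**4)
(297207 - 1756702)*(1171761 + K(1735)) = (297207 - 1756702)*(1171761 + 4*1735**4) = -1459495*(1171761 + 4*9061454550625) = -1459495*(1171761 + 36245818202500) = -1459495*36245819374261 = -52900592147637058195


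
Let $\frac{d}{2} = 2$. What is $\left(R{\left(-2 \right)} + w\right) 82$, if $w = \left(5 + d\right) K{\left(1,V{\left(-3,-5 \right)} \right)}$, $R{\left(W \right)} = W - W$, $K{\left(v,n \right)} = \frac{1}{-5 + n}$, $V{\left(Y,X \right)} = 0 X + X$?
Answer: $- \frac{369}{5} \approx -73.8$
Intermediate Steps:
$V{\left(Y,X \right)} = X$ ($V{\left(Y,X \right)} = 0 + X = X$)
$d = 4$ ($d = 2 \cdot 2 = 4$)
$R{\left(W \right)} = 0$
$w = - \frac{9}{10}$ ($w = \frac{5 + 4}{-5 - 5} = \frac{9}{-10} = 9 \left(- \frac{1}{10}\right) = - \frac{9}{10} \approx -0.9$)
$\left(R{\left(-2 \right)} + w\right) 82 = \left(0 - \frac{9}{10}\right) 82 = \left(- \frac{9}{10}\right) 82 = - \frac{369}{5}$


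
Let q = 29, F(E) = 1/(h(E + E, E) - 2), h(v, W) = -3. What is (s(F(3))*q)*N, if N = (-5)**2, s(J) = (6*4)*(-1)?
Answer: -17400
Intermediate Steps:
F(E) = -1/5 (F(E) = 1/(-3 - 2) = 1/(-5) = -1/5)
s(J) = -24 (s(J) = 24*(-1) = -24)
N = 25
(s(F(3))*q)*N = -24*29*25 = -696*25 = -17400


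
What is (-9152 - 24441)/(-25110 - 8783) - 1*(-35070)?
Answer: 1188661103/33893 ≈ 35071.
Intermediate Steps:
(-9152 - 24441)/(-25110 - 8783) - 1*(-35070) = -33593/(-33893) + 35070 = -33593*(-1/33893) + 35070 = 33593/33893 + 35070 = 1188661103/33893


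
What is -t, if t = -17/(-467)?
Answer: -17/467 ≈ -0.036403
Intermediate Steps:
t = 17/467 (t = -17*(-1/467) = 17/467 ≈ 0.036403)
-t = -1*17/467 = -17/467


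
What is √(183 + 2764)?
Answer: √2947 ≈ 54.286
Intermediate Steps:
√(183 + 2764) = √2947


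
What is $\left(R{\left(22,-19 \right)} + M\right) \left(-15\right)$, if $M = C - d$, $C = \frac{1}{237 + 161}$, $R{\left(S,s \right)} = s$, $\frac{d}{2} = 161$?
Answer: $\frac{2035755}{398} \approx 5115.0$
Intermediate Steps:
$d = 322$ ($d = 2 \cdot 161 = 322$)
$C = \frac{1}{398} \approx 0.0025126$
$M = - \frac{128155}{398}$ ($M = \frac{1}{398} - 322 = - \frac{128155}{398} \approx -322.0$)
$\left(R{\left(22,-19 \right)} + M\right) \left(-15\right) = \left(-19 - \frac{128155}{398}\right) \left(-15\right) = \left(- \frac{135717}{398}\right) \left(-15\right) = \frac{2035755}{398}$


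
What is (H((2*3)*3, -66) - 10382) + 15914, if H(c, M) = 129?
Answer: 5661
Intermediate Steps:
(H((2*3)*3, -66) - 10382) + 15914 = (129 - 10382) + 15914 = -10253 + 15914 = 5661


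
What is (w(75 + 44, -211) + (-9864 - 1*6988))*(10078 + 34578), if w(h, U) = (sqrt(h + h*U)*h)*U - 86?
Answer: -756383328 - 7848872528*I*sqrt(510) ≈ -7.5638e+8 - 1.7725e+11*I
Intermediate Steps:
w(h, U) = -86 + U*h*sqrt(h + U*h) (w(h, U) = (sqrt(h + U*h)*h)*U - 86 = (h*sqrt(h + U*h))*U - 86 = U*h*sqrt(h + U*h) - 86 = -86 + U*h*sqrt(h + U*h))
(w(75 + 44, -211) + (-9864 - 1*6988))*(10078 + 34578) = ((-86 - 211*(75 + 44)*sqrt((75 + 44)*(1 - 211))) + (-9864 - 1*6988))*(10078 + 34578) = ((-86 - 211*119*sqrt(119*(-210))) + (-9864 - 6988))*44656 = ((-86 - 211*119*sqrt(-24990)) - 16852)*44656 = ((-86 - 211*119*7*I*sqrt(510)) - 16852)*44656 = ((-86 - 175763*I*sqrt(510)) - 16852)*44656 = (-16938 - 175763*I*sqrt(510))*44656 = -756383328 - 7848872528*I*sqrt(510)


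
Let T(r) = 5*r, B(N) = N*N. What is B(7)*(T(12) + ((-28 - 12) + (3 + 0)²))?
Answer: 1421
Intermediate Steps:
B(N) = N²
B(7)*(T(12) + ((-28 - 12) + (3 + 0)²)) = 7²*(5*12 + ((-28 - 12) + (3 + 0)²)) = 49*(60 + (-40 + 3²)) = 49*(60 + (-40 + 9)) = 49*(60 - 31) = 49*29 = 1421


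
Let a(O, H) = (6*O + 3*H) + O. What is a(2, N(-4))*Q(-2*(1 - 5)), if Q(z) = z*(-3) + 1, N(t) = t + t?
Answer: 230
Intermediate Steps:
N(t) = 2*t
a(O, H) = 3*H + 7*O (a(O, H) = (3*H + 6*O) + O = 3*H + 7*O)
Q(z) = 1 - 3*z (Q(z) = -3*z + 1 = 1 - 3*z)
a(2, N(-4))*Q(-2*(1 - 5)) = (3*(2*(-4)) + 7*2)*(1 - (-6)*(1 - 5)) = (3*(-8) + 14)*(1 - (-6)*(-4)) = (-24 + 14)*(1 - 3*8) = -10*(1 - 24) = -10*(-23) = 230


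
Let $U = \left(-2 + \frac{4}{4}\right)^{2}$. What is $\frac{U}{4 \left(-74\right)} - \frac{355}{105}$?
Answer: $- \frac{21037}{6216} \approx -3.3843$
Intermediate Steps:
$U = 1$ ($U = \left(-2 + 4 \cdot \frac{1}{4}\right)^{2} = \left(-2 + 1\right)^{2} = \left(-1\right)^{2} = 1$)
$\frac{U}{4 \left(-74\right)} - \frac{355}{105} = 1 \frac{1}{4 \left(-74\right)} - \frac{355}{105} = 1 \frac{1}{-296} - \frac{71}{21} = 1 \left(- \frac{1}{296}\right) - \frac{71}{21} = - \frac{1}{296} - \frac{71}{21} = - \frac{21037}{6216}$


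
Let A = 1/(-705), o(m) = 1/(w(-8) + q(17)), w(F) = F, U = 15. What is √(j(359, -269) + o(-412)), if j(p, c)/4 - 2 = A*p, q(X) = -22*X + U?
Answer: √399011543805/258735 ≈ 2.4414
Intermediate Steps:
q(X) = 15 - 22*X (q(X) = -22*X + 15 = 15 - 22*X)
o(m) = -1/367 (o(m) = 1/(-8 + (15 - 22*17)) = 1/(-8 + (15 - 374)) = 1/(-8 - 359) = 1/(-367) = -1/367)
A = -1/705 ≈ -0.0014184
j(p, c) = 8 - 4*p/705 (j(p, c) = 8 + 4*(-p/705) = 8 - 4*p/705)
√(j(359, -269) + o(-412)) = √((8 - 4/705*359) - 1/367) = √((8 - 1436/705) - 1/367) = √(4204/705 - 1/367) = √(1542163/258735) = √399011543805/258735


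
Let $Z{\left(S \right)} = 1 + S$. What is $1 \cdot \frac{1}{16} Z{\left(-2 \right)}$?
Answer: $- \frac{1}{16} \approx -0.0625$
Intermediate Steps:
$1 \cdot \frac{1}{16} Z{\left(-2 \right)} = 1 \cdot \frac{1}{16} \left(1 - 2\right) = 1 \cdot \frac{1}{16} \left(-1\right) = \frac{1}{16} \left(-1\right) = - \frac{1}{16}$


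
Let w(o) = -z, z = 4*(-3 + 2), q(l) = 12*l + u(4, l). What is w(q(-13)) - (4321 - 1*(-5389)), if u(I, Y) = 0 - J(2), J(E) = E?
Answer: -9706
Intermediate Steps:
u(I, Y) = -2 (u(I, Y) = 0 - 1*2 = 0 - 2 = -2)
q(l) = -2 + 12*l (q(l) = 12*l - 2 = -2 + 12*l)
z = -4 (z = 4*(-1) = -4)
w(o) = 4 (w(o) = -1*(-4) = 4)
w(q(-13)) - (4321 - 1*(-5389)) = 4 - (4321 - 1*(-5389)) = 4 - (4321 + 5389) = 4 - 1*9710 = 4 - 9710 = -9706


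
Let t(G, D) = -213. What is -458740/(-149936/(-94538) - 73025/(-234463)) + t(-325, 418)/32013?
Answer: -18084279875435665973/74800298513313 ≈ -2.4177e+5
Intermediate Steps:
-458740/(-149936/(-94538) - 73025/(-234463)) + t(-325, 418)/32013 = -458740/(-149936/(-94538) - 73025/(-234463)) - 213/32013 = -458740/(-149936*(-1/94538) - 73025*(-1/234463)) - 213*1/32013 = -458740/(74968/47269 + 73025/234463) - 71/10671 = -458740/21029040909/11082831547 - 71/10671 = -458740*11082831547/21029040909 - 71/10671 = -5084138143870780/21029040909 - 71/10671 = -18084279875435665973/74800298513313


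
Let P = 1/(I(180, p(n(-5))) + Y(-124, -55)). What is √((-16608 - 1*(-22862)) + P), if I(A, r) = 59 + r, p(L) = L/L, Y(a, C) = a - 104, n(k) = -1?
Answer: √44128182/84 ≈ 79.082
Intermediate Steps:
Y(a, C) = -104 + a
p(L) = 1
P = -1/168 (P = 1/((59 + 1) + (-104 - 124)) = 1/(60 - 228) = 1/(-168) = -1/168 ≈ -0.0059524)
√((-16608 - 1*(-22862)) + P) = √((-16608 - 1*(-22862)) - 1/168) = √((-16608 + 22862) - 1/168) = √(6254 - 1/168) = √(1050671/168) = √44128182/84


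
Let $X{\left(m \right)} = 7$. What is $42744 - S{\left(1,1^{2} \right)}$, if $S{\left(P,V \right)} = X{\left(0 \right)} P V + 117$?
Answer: $42620$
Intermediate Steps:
$S{\left(P,V \right)} = 117 + 7 P V$ ($S{\left(P,V \right)} = 7 P V + 117 = 117 + 7 P V$)
$42744 - S{\left(1,1^{2} \right)} = 42744 - \left(117 + 7 \cdot 1 \cdot 1^{2}\right) = 42744 - \left(117 + 7 \cdot 1 \cdot 1\right) = 42744 - \left(117 + 7\right) = 42744 - 124 = 42620$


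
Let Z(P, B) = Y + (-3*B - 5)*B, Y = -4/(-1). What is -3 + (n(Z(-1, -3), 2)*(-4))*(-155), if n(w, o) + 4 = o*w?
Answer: -12403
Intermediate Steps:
Y = 4 (Y = -4*(-1) = 4)
Z(P, B) = 4 + B*(-5 - 3*B) (Z(P, B) = 4 + (-3*B - 5)*B = 4 + (-5 - 3*B)*B = 4 + B*(-5 - 3*B))
n(w, o) = -4 + o*w
-3 + (n(Z(-1, -3), 2)*(-4))*(-155) = -3 + ((-4 + 2*(4 - 5*(-3) - 3*(-3)²))*(-4))*(-155) = -3 + ((-4 + 2*(4 + 15 - 3*9))*(-4))*(-155) = -3 + ((-4 + 2*(4 + 15 - 27))*(-4))*(-155) = -3 + ((-4 + 2*(-8))*(-4))*(-155) = -3 + ((-4 - 16)*(-4))*(-155) = -3 - 20*(-4)*(-155) = -3 + 80*(-155) = -3 - 12400 = -12403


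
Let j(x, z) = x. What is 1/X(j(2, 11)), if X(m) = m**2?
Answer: 1/4 ≈ 0.25000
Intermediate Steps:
1/X(j(2, 11)) = 1/(2**2) = 1/4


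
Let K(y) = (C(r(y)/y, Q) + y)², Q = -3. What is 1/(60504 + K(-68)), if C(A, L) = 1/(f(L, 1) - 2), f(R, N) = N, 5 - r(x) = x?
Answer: 1/65265 ≈ 1.5322e-5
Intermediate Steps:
r(x) = 5 - x
C(A, L) = -1 (C(A, L) = 1/(1 - 2) = 1/(-1) = -1)
K(y) = (-1 + y)²
1/(60504 + K(-68)) = 1/(60504 + (-1 - 68)²) = 1/(60504 + (-69)²) = 1/(60504 + 4761) = 1/65265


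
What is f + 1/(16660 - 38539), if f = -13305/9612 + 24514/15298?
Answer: 4332846553/19859159892 ≈ 0.21818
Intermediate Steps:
f = 5348113/24507396 (f = -13305*1/9612 + 24514*(1/15298) = -4435/3204 + 12257/7649 = 5348113/24507396 ≈ 0.21822)
f + 1/(16660 - 38539) = 5348113/24507396 + 1/(16660 - 38539) = 5348113/24507396 + 1/(-21879) = 5348113/24507396 - 1/21879 = 4332846553/19859159892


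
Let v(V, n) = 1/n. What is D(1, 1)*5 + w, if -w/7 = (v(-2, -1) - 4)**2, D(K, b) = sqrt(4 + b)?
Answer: -175 + 5*sqrt(5) ≈ -163.82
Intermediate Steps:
w = -175 (w = -7*(1/(-1) - 4)**2 = -7*(-1 - 4)**2 = -7*(-5)**2 = -7*25 = -175)
D(1, 1)*5 + w = sqrt(4 + 1)*5 - 175 = sqrt(5)*5 - 175 = 5*sqrt(5) - 175 = -175 + 5*sqrt(5)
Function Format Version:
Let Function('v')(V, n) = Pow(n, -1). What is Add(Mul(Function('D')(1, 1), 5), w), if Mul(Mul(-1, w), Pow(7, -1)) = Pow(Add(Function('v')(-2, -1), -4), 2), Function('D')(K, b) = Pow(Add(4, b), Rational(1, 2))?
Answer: Add(-175, Mul(5, Pow(5, Rational(1, 2)))) ≈ -163.82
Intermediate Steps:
w = -175 (w = Mul(-7, Pow(Add(Pow(-1, -1), -4), 2)) = Mul(-7, Pow(Add(-1, -4), 2)) = Mul(-7, Pow(-5, 2)) = Mul(-7, 25) = -175)
Add(Mul(Function('D')(1, 1), 5), w) = Add(Mul(Pow(Add(4, 1), Rational(1, 2)), 5), -175) = Add(Mul(Pow(5, Rational(1, 2)), 5), -175) = Add(Mul(5, Pow(5, Rational(1, 2))), -175) = Add(-175, Mul(5, Pow(5, Rational(1, 2))))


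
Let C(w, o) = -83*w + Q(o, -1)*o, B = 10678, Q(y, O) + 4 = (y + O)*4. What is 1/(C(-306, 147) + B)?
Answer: 1/121336 ≈ 8.2416e-6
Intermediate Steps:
Q(y, O) = -4 + 4*O + 4*y (Q(y, O) = -4 + (y + O)*4 = -4 + (O + y)*4 = -4 + (4*O + 4*y) = -4 + 4*O + 4*y)
C(w, o) = -83*w + o*(-8 + 4*o) (C(w, o) = -83*w + (-4 + 4*(-1) + 4*o)*o = -83*w + (-4 - 4 + 4*o)*o = -83*w + (-8 + 4*o)*o = -83*w + o*(-8 + 4*o))
1/(C(-306, 147) + B) = 1/((-83*(-306) + 4*147*(-2 + 147)) + 10678) = 1/((25398 + 4*147*145) + 10678) = 1/((25398 + 85260) + 10678) = 1/(110658 + 10678) = 1/121336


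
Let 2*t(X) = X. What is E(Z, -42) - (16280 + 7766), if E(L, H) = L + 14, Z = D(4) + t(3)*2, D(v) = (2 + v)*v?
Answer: -24005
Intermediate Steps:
D(v) = v*(2 + v)
t(X) = X/2
Z = 27 (Z = 4*(2 + 4) + ((1/2)*3)*2 = 4*6 + (3/2)*2 = 24 + 3 = 27)
E(L, H) = 14 + L
E(Z, -42) - (16280 + 7766) = (14 + 27) - (16280 + 7766) = 41 - 1*24046 = 41 - 24046 = -24005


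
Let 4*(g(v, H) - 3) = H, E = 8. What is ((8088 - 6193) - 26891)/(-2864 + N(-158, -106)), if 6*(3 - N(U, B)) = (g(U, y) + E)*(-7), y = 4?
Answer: 8332/949 ≈ 8.7798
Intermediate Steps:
g(v, H) = 3 + H/4
N(U, B) = 17 (N(U, B) = 3 - ((3 + (¼)*4) + 8)*(-7)/6 = 3 - ((3 + 1) + 8)*(-7)/6 = 3 - (4 + 8)*(-7)/6 = 3 - 2*(-7) = 3 - ⅙*(-84) = 3 + 14 = 17)
((8088 - 6193) - 26891)/(-2864 + N(-158, -106)) = ((8088 - 6193) - 26891)/(-2864 + 17) = (1895 - 26891)/(-2847) = -24996*(-1/2847) = 8332/949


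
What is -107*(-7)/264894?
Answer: 107/37842 ≈ 0.0028275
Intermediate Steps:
-107*(-7)/264894 = 749*(1/264894) = 107/37842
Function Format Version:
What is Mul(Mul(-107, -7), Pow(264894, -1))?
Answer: Rational(107, 37842) ≈ 0.0028275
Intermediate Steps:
Mul(Mul(-107, -7), Pow(264894, -1)) = Mul(749, Rational(1, 264894)) = Rational(107, 37842)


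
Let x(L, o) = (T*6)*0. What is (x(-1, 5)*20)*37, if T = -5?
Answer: 0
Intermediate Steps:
x(L, o) = 0 (x(L, o) = -5*6*0 = -30*0 = 0)
(x(-1, 5)*20)*37 = (0*20)*37 = 0*37 = 0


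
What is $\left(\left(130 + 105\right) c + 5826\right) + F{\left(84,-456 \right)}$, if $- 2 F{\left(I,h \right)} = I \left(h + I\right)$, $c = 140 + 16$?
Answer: $58110$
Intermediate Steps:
$c = 156$
$F{\left(I,h \right)} = - \frac{I \left(I + h\right)}{2}$ ($F{\left(I,h \right)} = - \frac{I \left(h + I\right)}{2} = - \frac{I \left(I + h\right)}{2}$)
$\left(\left(130 + 105\right) c + 5826\right) + F{\left(84,-456 \right)} = \left(\left(130 + 105\right) 156 + 5826\right) - 42 \left(84 - 456\right) = \left(235 \cdot 156 + 5826\right) - 42 \left(-372\right) = \left(36660 + 5826\right) + 15624 = 42486 + 15624 = 58110$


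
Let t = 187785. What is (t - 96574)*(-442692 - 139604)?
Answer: -53111800456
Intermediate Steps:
(t - 96574)*(-442692 - 139604) = (187785 - 96574)*(-442692 - 139604) = 91211*(-582296) = -53111800456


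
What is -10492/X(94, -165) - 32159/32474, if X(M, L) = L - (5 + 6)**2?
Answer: 12750759/357214 ≈ 35.695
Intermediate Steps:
X(M, L) = -121 + L (X(M, L) = L - 1*11**2 = L - 1*121 = L - 121 = -121 + L)
-10492/X(94, -165) - 32159/32474 = -10492/(-121 - 165) - 32159/32474 = -10492/(-286) - 32159*1/32474 = -10492*(-1/286) - 32159/32474 = 5246/143 - 32159/32474 = 12750759/357214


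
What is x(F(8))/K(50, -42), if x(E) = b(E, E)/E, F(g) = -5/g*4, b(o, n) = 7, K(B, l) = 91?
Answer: -2/65 ≈ -0.030769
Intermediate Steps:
F(g) = -20/g
x(E) = 7/E
x(F(8))/K(50, -42) = (7/((-20/8)))/91 = (7/((-20*⅛)))*(1/91) = (7/(-5/2))*(1/91) = (7*(-⅖))*(1/91) = -14/5*1/91 = -2/65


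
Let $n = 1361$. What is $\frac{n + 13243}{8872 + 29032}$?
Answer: $\frac{3651}{9476} \approx 0.38529$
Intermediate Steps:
$\frac{n + 13243}{8872 + 29032} = \frac{1361 + 13243}{8872 + 29032} = \frac{14604}{37904} = 14604 \cdot \frac{1}{37904} = \frac{3651}{9476}$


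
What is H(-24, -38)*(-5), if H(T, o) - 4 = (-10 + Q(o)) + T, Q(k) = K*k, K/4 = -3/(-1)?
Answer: 2430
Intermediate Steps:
K = 12 (K = 4*(-3/(-1)) = 4*(-3*(-1)) = 4*3 = 12)
Q(k) = 12*k
H(T, o) = -6 + T + 12*o (H(T, o) = 4 + ((-10 + 12*o) + T) = 4 + (-10 + T + 12*o) = -6 + T + 12*o)
H(-24, -38)*(-5) = (-6 - 24 + 12*(-38))*(-5) = (-6 - 24 - 456)*(-5) = -486*(-5) = 2430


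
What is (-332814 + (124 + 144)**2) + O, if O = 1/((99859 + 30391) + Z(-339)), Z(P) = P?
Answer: -33905471889/129911 ≈ -2.6099e+5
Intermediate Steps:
O = 1/129911 (O = 1/((99859 + 30391) - 339) = 1/(130250 - 339) = 1/129911 ≈ 7.6976e-6)
(-332814 + (124 + 144)**2) + O = (-332814 + (124 + 144)**2) + 1/129911 = (-332814 + 268**2) + 1/129911 = (-332814 + 71824) + 1/129911 = -260990 + 1/129911 = -33905471889/129911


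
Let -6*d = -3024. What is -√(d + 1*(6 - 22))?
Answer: -2*√122 ≈ -22.091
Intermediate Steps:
d = 504 (d = -⅙*(-3024) = 504)
-√(d + 1*(6 - 22)) = -√(504 + 1*(6 - 22)) = -√(504 + 1*(-16)) = -√(504 - 16) = -√488 = -2*√122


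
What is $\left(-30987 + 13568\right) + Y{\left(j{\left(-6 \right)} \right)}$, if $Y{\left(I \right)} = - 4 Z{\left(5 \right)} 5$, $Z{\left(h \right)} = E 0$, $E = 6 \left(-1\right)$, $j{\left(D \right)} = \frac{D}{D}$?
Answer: $-17419$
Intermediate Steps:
$j{\left(D \right)} = 1$
$E = -6$
$Z{\left(h \right)} = 0$ ($Z{\left(h \right)} = \left(-6\right) 0 = 0$)
$Y{\left(I \right)} = 0$ ($Y{\left(I \right)} = \left(-4\right) 0 \cdot 5 = 0 \cdot 5 = 0$)
$\left(-30987 + 13568\right) + Y{\left(j{\left(-6 \right)} \right)} = \left(-30987 + 13568\right) + 0 = -17419 + 0 = -17419$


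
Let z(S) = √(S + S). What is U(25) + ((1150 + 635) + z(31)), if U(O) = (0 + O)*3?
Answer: 1860 + √62 ≈ 1867.9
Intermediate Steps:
z(S) = √2*√S (z(S) = √(2*S) = √2*√S)
U(O) = 3*O (U(O) = O*3 = 3*O)
U(25) + ((1150 + 635) + z(31)) = 3*25 + ((1150 + 635) + √2*√31) = 75 + (1785 + √62) = 1860 + √62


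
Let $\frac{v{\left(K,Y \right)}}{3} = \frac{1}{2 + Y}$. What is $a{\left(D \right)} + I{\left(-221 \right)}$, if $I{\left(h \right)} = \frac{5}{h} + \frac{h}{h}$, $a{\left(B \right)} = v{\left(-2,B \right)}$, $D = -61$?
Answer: $\frac{12081}{13039} \approx 0.92653$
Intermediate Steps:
$v{\left(K,Y \right)} = \frac{3}{2 + Y}$
$a{\left(B \right)} = \frac{3}{2 + B}$
$I{\left(h \right)} = 1 + \frac{5}{h}$ ($I{\left(h \right)} = \frac{5}{h} + 1 = 1 + \frac{5}{h}$)
$a{\left(D \right)} + I{\left(-221 \right)} = \frac{3}{2 - 61} + \frac{5 - 221}{-221} = \frac{3}{-59} - - \frac{216}{221} = 3 \left(- \frac{1}{59}\right) + \frac{216}{221} = - \frac{3}{59} + \frac{216}{221} = \frac{12081}{13039}$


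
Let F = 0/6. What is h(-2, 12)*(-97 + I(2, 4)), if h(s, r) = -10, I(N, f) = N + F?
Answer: 950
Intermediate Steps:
F = 0 (F = 0*(1/6) = 0)
I(N, f) = N (I(N, f) = N + 0 = N)
h(-2, 12)*(-97 + I(2, 4)) = -10*(-97 + 2) = -10*(-95) = 950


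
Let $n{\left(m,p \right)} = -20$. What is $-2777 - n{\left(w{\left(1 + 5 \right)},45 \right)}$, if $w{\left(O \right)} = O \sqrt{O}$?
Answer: $-2757$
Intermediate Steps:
$w{\left(O \right)} = O^{\frac{3}{2}}$
$-2777 - n{\left(w{\left(1 + 5 \right)},45 \right)} = -2777 - -20 = -2777 + 20 = -2757$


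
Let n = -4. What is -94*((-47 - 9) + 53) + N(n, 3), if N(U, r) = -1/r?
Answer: 845/3 ≈ 281.67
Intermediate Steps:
-94*((-47 - 9) + 53) + N(n, 3) = -94*((-47 - 9) + 53) - 1/3 = -94*(-56 + 53) - 1*⅓ = -94*(-3) - ⅓ = 282 - ⅓ = 845/3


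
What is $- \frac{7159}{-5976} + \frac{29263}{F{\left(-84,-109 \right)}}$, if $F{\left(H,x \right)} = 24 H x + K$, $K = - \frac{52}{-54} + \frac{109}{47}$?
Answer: $\frac{2218270983931}{1666463182776} \approx 1.3311$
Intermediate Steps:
$K = \frac{4165}{1269}$ ($K = \left(-52\right) \left(- \frac{1}{54}\right) + 109 \cdot \frac{1}{47} = \frac{26}{27} + \frac{109}{47} = \frac{4165}{1269} \approx 3.2821$)
$F{\left(H,x \right)} = \frac{4165}{1269} + 24 H x$ ($F{\left(H,x \right)} = 24 H x + \frac{4165}{1269} = \frac{4165}{1269} + 24 H x$)
$- \frac{7159}{-5976} + \frac{29263}{F{\left(-84,-109 \right)}} = - \frac{7159}{-5976} + \frac{29263}{\frac{4165}{1269} + 24 \left(-84\right) \left(-109\right)} = \left(-7159\right) \left(- \frac{1}{5976}\right) + \frac{29263}{\frac{4165}{1269} + 219744} = \frac{7159}{5976} + \frac{29263}{\frac{278859301}{1269}} = \frac{7159}{5976} + 29263 \cdot \frac{1269}{278859301} = \frac{7159}{5976} + \frac{37134747}{278859301} = \frac{2218270983931}{1666463182776}$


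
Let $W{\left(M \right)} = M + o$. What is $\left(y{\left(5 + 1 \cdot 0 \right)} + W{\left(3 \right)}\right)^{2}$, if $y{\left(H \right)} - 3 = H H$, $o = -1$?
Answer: $900$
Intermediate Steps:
$y{\left(H \right)} = 3 + H^{2}$ ($y{\left(H \right)} = 3 + H H = 3 + H^{2}$)
$W{\left(M \right)} = -1 + M$ ($W{\left(M \right)} = M - 1 = -1 + M$)
$\left(y{\left(5 + 1 \cdot 0 \right)} + W{\left(3 \right)}\right)^{2} = \left(\left(3 + \left(5 + 1 \cdot 0\right)^{2}\right) + \left(-1 + 3\right)\right)^{2} = \left(\left(3 + \left(5 + 0\right)^{2}\right) + 2\right)^{2} = \left(\left(3 + 5^{2}\right) + 2\right)^{2} = \left(\left(3 + 25\right) + 2\right)^{2} = \left(28 + 2\right)^{2} = 30^{2} = 900$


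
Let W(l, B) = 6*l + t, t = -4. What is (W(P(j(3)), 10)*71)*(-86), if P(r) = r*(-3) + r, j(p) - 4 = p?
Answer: 537328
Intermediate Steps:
j(p) = 4 + p
P(r) = -2*r (P(r) = -3*r + r = -2*r)
W(l, B) = -4 + 6*l (W(l, B) = 6*l - 4 = -4 + 6*l)
(W(P(j(3)), 10)*71)*(-86) = ((-4 + 6*(-2*(4 + 3)))*71)*(-86) = ((-4 + 6*(-2*7))*71)*(-86) = ((-4 + 6*(-14))*71)*(-86) = ((-4 - 84)*71)*(-86) = -88*71*(-86) = -6248*(-86) = 537328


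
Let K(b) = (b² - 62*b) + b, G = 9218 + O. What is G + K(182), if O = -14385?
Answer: 16855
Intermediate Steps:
G = -5167 (G = 9218 - 14385 = -5167)
K(b) = b² - 61*b
G + K(182) = -5167 + 182*(-61 + 182) = -5167 + 182*121 = -5167 + 22022 = 16855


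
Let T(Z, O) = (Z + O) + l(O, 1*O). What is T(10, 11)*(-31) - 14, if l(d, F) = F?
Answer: -1006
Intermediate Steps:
T(Z, O) = Z + 2*O (T(Z, O) = (Z + O) + 1*O = (O + Z) + O = Z + 2*O)
T(10, 11)*(-31) - 14 = (10 + 2*11)*(-31) - 14 = (10 + 22)*(-31) - 14 = 32*(-31) - 14 = -992 - 14 = -1006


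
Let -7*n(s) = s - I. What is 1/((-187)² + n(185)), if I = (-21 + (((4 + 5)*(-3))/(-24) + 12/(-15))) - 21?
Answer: 280/9782253 ≈ 2.8623e-5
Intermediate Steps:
I = -1667/40 (I = (-21 + ((9*(-3))*(-1/24) + 12*(-1/15))) - 21 = (-21 + (-27*(-1/24) - ⅘)) - 21 = (-21 + (9/8 - ⅘)) - 21 = (-21 + 13/40) - 21 = -827/40 - 21 = -1667/40 ≈ -41.675)
n(s) = -1667/280 - s/7 (n(s) = -(s - 1*(-1667/40))/7 = -(s + 1667/40)/7 = -(1667/40 + s)/7 = -1667/280 - s/7)
1/((-187)² + n(185)) = 1/((-187)² + (-1667/280 - ⅐*185)) = 1/(34969 + (-1667/280 - 185/7)) = 1/(34969 - 9067/280) = 1/(9782253/280) = 280/9782253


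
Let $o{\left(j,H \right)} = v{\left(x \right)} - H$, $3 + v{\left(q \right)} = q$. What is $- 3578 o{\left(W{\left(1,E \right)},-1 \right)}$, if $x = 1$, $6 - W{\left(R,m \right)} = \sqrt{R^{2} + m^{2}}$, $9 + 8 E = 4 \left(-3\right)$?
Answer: $3578$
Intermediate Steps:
$E = - \frac{21}{8}$ ($E = - \frac{9}{8} + \frac{4 \left(-3\right)}{8} = - \frac{9}{8} + \frac{1}{8} \left(-12\right) = - \frac{9}{8} - \frac{3}{2} = - \frac{21}{8} \approx -2.625$)
$W{\left(R,m \right)} = 6 - \sqrt{R^{2} + m^{2}}$
$v{\left(q \right)} = -3 + q$
$o{\left(j,H \right)} = -2 - H$ ($o{\left(j,H \right)} = \left(-3 + 1\right) - H = -2 - H$)
$- 3578 o{\left(W{\left(1,E \right)},-1 \right)} = - 3578 \left(-2 - -1\right) = - 3578 \left(-2 + 1\right) = \left(-3578\right) \left(-1\right) = 3578$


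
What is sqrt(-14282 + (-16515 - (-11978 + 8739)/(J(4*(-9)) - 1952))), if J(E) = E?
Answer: 15*I*sqrt(135245131)/994 ≈ 175.5*I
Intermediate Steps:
sqrt(-14282 + (-16515 - (-11978 + 8739)/(J(4*(-9)) - 1952))) = sqrt(-14282 + (-16515 - (-11978 + 8739)/(4*(-9) - 1952))) = sqrt(-14282 + (-16515 - (-3239)/(-36 - 1952))) = sqrt(-14282 + (-16515 - (-3239)/(-1988))) = sqrt(-14282 + (-16515 - (-3239)*(-1)/1988)) = sqrt(-14282 + (-16515 - 1*3239/1988)) = sqrt(-14282 + (-16515 - 3239/1988)) = sqrt(-14282 - 32835059/1988) = sqrt(-61227675/1988) = 15*I*sqrt(135245131)/994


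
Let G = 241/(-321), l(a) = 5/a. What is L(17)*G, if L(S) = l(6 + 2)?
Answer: -1205/2568 ≈ -0.46924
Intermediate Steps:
L(S) = 5/8 (L(S) = 5/(6 + 2) = 5/8)
G = -241/321 (G = 241*(-1/321) = -241/321 ≈ -0.75078)
L(17)*G = (5/8)*(-241/321) = -1205/2568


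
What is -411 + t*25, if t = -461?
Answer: -11936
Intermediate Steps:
-411 + t*25 = -411 - 461*25 = -411 - 11525 = -11936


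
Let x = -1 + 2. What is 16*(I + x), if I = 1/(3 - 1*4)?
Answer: 0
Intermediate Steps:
I = -1 (I = 1/(3 - 4) = 1/(-1) = -1)
x = 1
16*(I + x) = 16*(-1 + 1) = 16*0 = 0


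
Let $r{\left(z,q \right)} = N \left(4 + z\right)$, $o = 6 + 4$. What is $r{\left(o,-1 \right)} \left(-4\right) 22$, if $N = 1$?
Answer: $-1232$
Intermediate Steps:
$o = 10$
$r{\left(z,q \right)} = 4 + z$ ($r{\left(z,q \right)} = 1 \left(4 + z\right) = 4 + z$)
$r{\left(o,-1 \right)} \left(-4\right) 22 = \left(4 + 10\right) \left(-4\right) 22 = 14 \left(-4\right) 22 = \left(-56\right) 22 = -1232$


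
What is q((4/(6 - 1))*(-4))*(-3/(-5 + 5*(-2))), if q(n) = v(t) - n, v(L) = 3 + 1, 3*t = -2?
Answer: 36/25 ≈ 1.4400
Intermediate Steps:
t = -⅔ (t = (⅓)*(-2) = -⅔ ≈ -0.66667)
v(L) = 4
q(n) = 4 - n
q((4/(6 - 1))*(-4))*(-3/(-5 + 5*(-2))) = (4 - 4/(6 - 1)*(-4))*(-3/(-5 + 5*(-2))) = (4 - 4/5*(-4))*(-3/(-5 - 10)) = (4 - 4*(⅕)*(-4))*(-3/(-15)) = (4 - 4*(-4)/5)*(-3*(-1/15)) = (4 - 1*(-16/5))*(⅕) = (4 + 16/5)*(⅕) = (36/5)*(⅕) = 36/25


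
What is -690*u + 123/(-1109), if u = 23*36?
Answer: -633594003/1109 ≈ -5.7132e+5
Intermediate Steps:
u = 828
-690*u + 123/(-1109) = -690*828 + 123/(-1109) = -571320 + 123*(-1/1109) = -571320 - 123/1109 = -633594003/1109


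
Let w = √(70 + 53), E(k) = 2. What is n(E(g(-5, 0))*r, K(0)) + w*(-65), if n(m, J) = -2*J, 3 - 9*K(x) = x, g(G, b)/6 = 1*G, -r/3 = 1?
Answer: -⅔ - 65*√123 ≈ -721.55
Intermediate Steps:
r = -3 (r = -3*1 = -3)
g(G, b) = 6*G (g(G, b) = 6*(1*G) = 6*G)
K(x) = ⅓ - x/9
w = √123 ≈ 11.091
n(E(g(-5, 0))*r, K(0)) + w*(-65) = -2*(⅓ - ⅑*0) + √123*(-65) = -2*(⅓ + 0) - 65*√123 = -2*⅓ - 65*√123 = -⅔ - 65*√123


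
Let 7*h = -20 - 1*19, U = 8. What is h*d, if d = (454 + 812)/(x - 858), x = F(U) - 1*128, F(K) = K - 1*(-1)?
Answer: 49374/6839 ≈ 7.2195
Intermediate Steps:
F(K) = 1 + K (F(K) = K + 1 = 1 + K)
x = -119 (x = (1 + 8) - 1*128 = 9 - 128 = -119)
d = -1266/977 (d = (454 + 812)/(-119 - 858) = 1266/(-977) = 1266*(-1/977) = -1266/977 ≈ -1.2958)
h = -39/7 (h = (-20 - 1*19)/7 = (-20 - 19)/7 = (1/7)*(-39) = -39/7 ≈ -5.5714)
h*d = -39/7*(-1266/977) = 49374/6839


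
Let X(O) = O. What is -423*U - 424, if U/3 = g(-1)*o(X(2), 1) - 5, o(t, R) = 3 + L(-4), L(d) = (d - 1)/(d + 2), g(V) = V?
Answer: 25801/2 ≈ 12901.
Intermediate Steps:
L(d) = (-1 + d)/(2 + d)
o(t, R) = 11/2 (o(t, R) = 3 + (-1 - 4)/(2 - 4) = 3 - 5/(-2) = 3 - ½*(-5) = 3 + 5/2 = 11/2)
U = -63/2 (U = 3*(-1*11/2 - 5) = 3*(-11/2 - 5) = 3*(-21/2) = -63/2 ≈ -31.500)
-423*U - 424 = -423*(-63/2) - 424 = 26649/2 - 424 = 25801/2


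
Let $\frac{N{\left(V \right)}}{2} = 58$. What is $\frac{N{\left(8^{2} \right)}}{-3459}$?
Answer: $- \frac{116}{3459} \approx -0.033536$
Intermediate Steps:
$N{\left(V \right)} = 116$ ($N{\left(V \right)} = 2 \cdot 58 = 116$)
$\frac{N{\left(8^{2} \right)}}{-3459} = \frac{116}{-3459} = 116 \left(- \frac{1}{3459}\right) = - \frac{116}{3459}$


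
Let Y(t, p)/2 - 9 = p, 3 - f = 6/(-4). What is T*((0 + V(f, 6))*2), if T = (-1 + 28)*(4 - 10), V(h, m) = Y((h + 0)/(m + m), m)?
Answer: -9720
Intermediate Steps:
f = 9/2 (f = 3 - 6/(-4) = 3 - 6*(-1)/4 = 3 - 1*(-3/2) = 3 + 3/2 = 9/2 ≈ 4.5000)
Y(t, p) = 18 + 2*p
V(h, m) = 18 + 2*m
T = -162 (T = 27*(-6) = -162)
T*((0 + V(f, 6))*2) = -162*(0 + (18 + 2*6))*2 = -162*(0 + (18 + 12))*2 = -162*(0 + 30)*2 = -4860*2 = -162*60 = -9720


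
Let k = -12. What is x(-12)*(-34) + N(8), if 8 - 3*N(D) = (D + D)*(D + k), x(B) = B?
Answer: 432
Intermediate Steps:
N(D) = 8/3 - 2*D*(-12 + D)/3 (N(D) = 8/3 - (D + D)*(D - 12)/3 = 8/3 - 2*D*(-12 + D)/3)
x(-12)*(-34) + N(8) = -12*(-34) + (8/3 + 8*8 - ⅔*8²) = 408 + (8/3 + 64 - ⅔*64) = 408 + (8/3 + 64 - 128/3) = 408 + 24 = 432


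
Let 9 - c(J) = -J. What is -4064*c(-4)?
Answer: -20320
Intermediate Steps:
c(J) = 9 + J (c(J) = 9 - (-1)*J = 9 + J)
-4064*c(-4) = -4064*(9 - 4) = -4064*5 = -20320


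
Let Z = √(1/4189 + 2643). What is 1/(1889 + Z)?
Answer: 7913021/14936625141 - 26*√68607442/14936625141 ≈ 0.00051535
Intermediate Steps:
Z = 26*√68607442/4189 (Z = √(1/4189 + 2643) = √(11071528/4189) = 26*√68607442/4189 ≈ 51.410)
1/(1889 + Z) = 1/(1889 + 26*√68607442/4189)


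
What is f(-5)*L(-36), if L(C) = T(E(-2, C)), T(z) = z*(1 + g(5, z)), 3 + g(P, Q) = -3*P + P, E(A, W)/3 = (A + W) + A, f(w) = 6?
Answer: 8640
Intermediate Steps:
E(A, W) = 3*W + 6*A (E(A, W) = 3*((A + W) + A) = 3*(W + 2*A) = 3*W + 6*A)
g(P, Q) = -3 - 2*P (g(P, Q) = -3 + (-3*P + P) = -3 - 2*P)
T(z) = -12*z (T(z) = z*(1 + (-3 - 2*5)) = z*(1 + (-3 - 10)) = z*(1 - 13) = z*(-12) = -12*z)
L(C) = 144 - 36*C (L(C) = -12*(3*C + 6*(-2)) = -12*(3*C - 12) = -12*(-12 + 3*C) = 144 - 36*C)
f(-5)*L(-36) = 6*(144 - 36*(-36)) = 6*(144 + 1296) = 6*1440 = 8640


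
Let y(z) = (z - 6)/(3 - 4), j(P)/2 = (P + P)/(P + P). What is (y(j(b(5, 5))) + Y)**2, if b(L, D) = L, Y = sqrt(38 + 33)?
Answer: (4 + sqrt(71))**2 ≈ 154.41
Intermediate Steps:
Y = sqrt(71) ≈ 8.4261
j(P) = 2 (j(P) = 2*((P + P)/(P + P)) = 2*((2*P)/((2*P))) = 2*((2*P)*(1/(2*P))) = 2*1 = 2)
y(z) = 6 - z (y(z) = (-6 + z)/(-1) = (-6 + z)*(-1) = 6 - z)
(y(j(b(5, 5))) + Y)**2 = ((6 - 1*2) + sqrt(71))**2 = ((6 - 2) + sqrt(71))**2 = (4 + sqrt(71))**2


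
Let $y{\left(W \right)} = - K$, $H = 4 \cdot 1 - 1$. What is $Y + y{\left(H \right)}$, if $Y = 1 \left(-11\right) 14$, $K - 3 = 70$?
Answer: $-227$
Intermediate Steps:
$K = 73$ ($K = 3 + 70 = 73$)
$H = 3$ ($H = 4 - 1 = 3$)
$Y = -154$ ($Y = \left(-11\right) 14 = -154$)
$y{\left(W \right)} = -73$ ($y{\left(W \right)} = \left(-1\right) 73 = -73$)
$Y + y{\left(H \right)} = -154 - 73 = -227$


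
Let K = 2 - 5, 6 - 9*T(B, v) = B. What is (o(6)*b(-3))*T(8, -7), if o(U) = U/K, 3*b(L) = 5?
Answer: 20/27 ≈ 0.74074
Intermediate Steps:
b(L) = 5/3 (b(L) = (⅓)*5 = 5/3)
T(B, v) = ⅔ - B/9
K = -3
o(U) = -U/3 (o(U) = U/(-3) = U*(-⅓) = -U/3)
(o(6)*b(-3))*T(8, -7) = (-⅓*6*(5/3))*(⅔ - ⅑*8) = (-2*5/3)*(⅔ - 8/9) = -10/3*(-2/9) = 20/27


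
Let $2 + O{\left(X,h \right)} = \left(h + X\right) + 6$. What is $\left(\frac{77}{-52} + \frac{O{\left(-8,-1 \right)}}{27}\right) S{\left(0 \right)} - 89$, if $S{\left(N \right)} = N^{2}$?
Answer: $-89$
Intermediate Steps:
$O{\left(X,h \right)} = 4 + X + h$ ($O{\left(X,h \right)} = -2 + \left(\left(h + X\right) + 6\right) = -2 + \left(\left(X + h\right) + 6\right) = -2 + \left(6 + X + h\right) = 4 + X + h$)
$\left(\frac{77}{-52} + \frac{O{\left(-8,-1 \right)}}{27}\right) S{\left(0 \right)} - 89 = \left(\frac{77}{-52} + \frac{4 - 8 - 1}{27}\right) 0^{2} - 89 = \left(77 \left(- \frac{1}{52}\right) - \frac{5}{27}\right) 0 - 89 = \left(- \frac{77}{52} - \frac{5}{27}\right) 0 - 89 = \left(- \frac{2339}{1404}\right) 0 - 89 = 0 - 89 = -89$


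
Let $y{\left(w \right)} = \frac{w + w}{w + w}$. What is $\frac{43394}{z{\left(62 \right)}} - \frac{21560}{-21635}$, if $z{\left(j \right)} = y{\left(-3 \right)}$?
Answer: $\frac{187770150}{4327} \approx 43395.0$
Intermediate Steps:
$y{\left(w \right)} = 1$ ($y{\left(w \right)} = \frac{2 w}{2 w} = 2 w \frac{1}{2 w} = 1$)
$z{\left(j \right)} = 1$
$\frac{43394}{z{\left(62 \right)}} - \frac{21560}{-21635} = \frac{43394}{1} - \frac{21560}{-21635} = 43394 \cdot 1 - - \frac{4312}{4327} = 43394 + \frac{4312}{4327} = \frac{187770150}{4327}$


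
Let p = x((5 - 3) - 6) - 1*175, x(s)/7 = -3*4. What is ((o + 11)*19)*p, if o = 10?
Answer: -103341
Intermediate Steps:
x(s) = -84 (x(s) = 7*(-3*4) = 7*(-12) = -84)
p = -259 (p = -84 - 1*175 = -84 - 175 = -259)
((o + 11)*19)*p = ((10 + 11)*19)*(-259) = (21*19)*(-259) = 399*(-259) = -103341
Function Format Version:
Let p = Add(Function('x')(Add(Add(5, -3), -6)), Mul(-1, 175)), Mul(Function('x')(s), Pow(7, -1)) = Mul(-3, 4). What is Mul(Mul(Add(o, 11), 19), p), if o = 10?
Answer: -103341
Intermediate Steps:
Function('x')(s) = -84 (Function('x')(s) = Mul(7, Mul(-3, 4)) = Mul(7, -12) = -84)
p = -259 (p = Add(-84, Mul(-1, 175)) = Add(-84, -175) = -259)
Mul(Mul(Add(o, 11), 19), p) = Mul(Mul(Add(10, 11), 19), -259) = Mul(Mul(21, 19), -259) = Mul(399, -259) = -103341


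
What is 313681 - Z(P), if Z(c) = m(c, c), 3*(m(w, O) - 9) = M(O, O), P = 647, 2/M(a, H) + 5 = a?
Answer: 302066135/963 ≈ 3.1367e+5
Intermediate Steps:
M(a, H) = 2/(-5 + a)
m(w, O) = 9 + 2/(3*(-5 + O)) (m(w, O) = 9 + (2/(-5 + O))/3 = 9 + 2/(3*(-5 + O)))
Z(c) = (-133 + 27*c)/(3*(-5 + c))
313681 - Z(P) = 313681 - (-133 + 27*647)/(3*(-5 + 647)) = 313681 - (-133 + 17469)/(3*642) = 313681 - 17336/(3*642) = 313681 - 1*8668/963 = 313681 - 8668/963 = 302066135/963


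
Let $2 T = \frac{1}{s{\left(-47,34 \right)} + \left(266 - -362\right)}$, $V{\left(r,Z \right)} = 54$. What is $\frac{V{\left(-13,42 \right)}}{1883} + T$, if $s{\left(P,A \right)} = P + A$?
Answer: $\frac{68303}{2316090} \approx 0.029491$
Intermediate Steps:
$s{\left(P,A \right)} = A + P$
$T = \frac{1}{1230}$ ($T = \frac{1}{2 \left(\left(34 - 47\right) + \left(266 - -362\right)\right)} = \frac{1}{2 \left(-13 + \left(266 + 362\right)\right)} = \frac{1}{2 \left(-13 + 628\right)} = \frac{1}{2 \cdot 615} = \frac{1}{2} \cdot \frac{1}{615} = \frac{1}{1230} \approx 0.00081301$)
$\frac{V{\left(-13,42 \right)}}{1883} + T = \frac{54}{1883} + \frac{1}{1230} = \frac{68303}{2316090}$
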